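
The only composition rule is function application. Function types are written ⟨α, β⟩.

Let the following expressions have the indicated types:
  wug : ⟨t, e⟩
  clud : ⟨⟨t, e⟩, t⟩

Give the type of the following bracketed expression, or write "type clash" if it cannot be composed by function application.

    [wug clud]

t

[wug clud] — clud of type ⟨⟨t, e⟩, t⟩ combines with wug of type ⟨t, e⟩: type t.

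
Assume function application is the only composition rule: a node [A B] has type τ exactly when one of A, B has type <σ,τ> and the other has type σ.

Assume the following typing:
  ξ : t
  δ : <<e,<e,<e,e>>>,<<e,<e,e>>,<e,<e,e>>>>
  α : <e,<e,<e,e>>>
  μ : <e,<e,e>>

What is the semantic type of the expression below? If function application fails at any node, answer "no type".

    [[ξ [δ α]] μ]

no type

At [δ α], δ : <<e,<e,<e,e>>>,<<e,<e,e>>,<e,<e,e>>>> takes α : <e,<e,<e,e>>>, giving <<e,<e,e>>,<e,<e,e>>>.
At [ξ [δ α]]: neither t nor <<e,<e,e>>,<e,<e,e>>> can take the other as argument; the node is ill-typed.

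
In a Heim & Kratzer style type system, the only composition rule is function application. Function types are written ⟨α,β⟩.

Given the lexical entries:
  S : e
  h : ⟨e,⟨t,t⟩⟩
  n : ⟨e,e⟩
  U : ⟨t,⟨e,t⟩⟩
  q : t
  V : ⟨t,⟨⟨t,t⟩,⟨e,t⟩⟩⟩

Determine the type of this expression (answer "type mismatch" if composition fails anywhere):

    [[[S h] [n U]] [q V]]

[S h] — h of type ⟨e,⟨t,t⟩⟩ combines with S of type e: type ⟨t,t⟩.
[n U]: ⟨e,e⟩ and ⟨t,⟨e,t⟩⟩ cannot combine by function application — type clash.

type mismatch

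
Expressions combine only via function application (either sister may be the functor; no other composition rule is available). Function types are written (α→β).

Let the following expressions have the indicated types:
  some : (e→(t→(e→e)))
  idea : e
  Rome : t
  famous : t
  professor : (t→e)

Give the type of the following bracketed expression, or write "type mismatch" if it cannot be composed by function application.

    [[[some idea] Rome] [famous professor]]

[some idea] — some of type (e→(t→(e→e))) combines with idea of type e: type (t→(e→e)).
[[some idea] Rome] — [some idea] of type (t→(e→e)) combines with Rome of type t: type (e→e).
[famous professor] — professor of type (t→e) combines with famous of type t: type e.
[[[some idea] Rome] [famous professor]] — [[some idea] Rome] of type (e→e) combines with [famous professor] of type e: type e.

e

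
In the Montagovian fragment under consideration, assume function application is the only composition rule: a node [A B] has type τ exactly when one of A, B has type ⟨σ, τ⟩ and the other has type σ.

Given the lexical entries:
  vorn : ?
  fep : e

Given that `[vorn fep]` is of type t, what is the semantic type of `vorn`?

⟨e, t⟩

At [vorn fep] (required: t): fep is e, which is not a function with range t; hence vorn is the functor — type ⟨e, t⟩.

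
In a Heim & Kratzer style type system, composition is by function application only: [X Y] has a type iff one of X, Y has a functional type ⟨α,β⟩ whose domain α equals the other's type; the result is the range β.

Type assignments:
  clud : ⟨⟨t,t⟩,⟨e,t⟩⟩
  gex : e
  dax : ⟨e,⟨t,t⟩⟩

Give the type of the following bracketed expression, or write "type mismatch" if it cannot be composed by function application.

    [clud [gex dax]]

⟨e,t⟩

[gex dax] — dax of type ⟨e,⟨t,t⟩⟩ combines with gex of type e: type ⟨t,t⟩.
[clud [gex dax]] — clud of type ⟨⟨t,t⟩,⟨e,t⟩⟩ combines with [gex dax] of type ⟨t,t⟩: type ⟨e,t⟩.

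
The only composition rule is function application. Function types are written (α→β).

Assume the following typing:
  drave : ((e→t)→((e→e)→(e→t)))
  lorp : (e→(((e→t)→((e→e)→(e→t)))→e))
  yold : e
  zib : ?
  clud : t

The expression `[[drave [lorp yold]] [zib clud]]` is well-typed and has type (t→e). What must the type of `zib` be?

(t→(e→(t→e)))

[[drave [lorp yold]] [zib clud]] must have type (t→e). The sister [drave [lorp yold]] has type e; that is not a function onto (t→e), so [zib clud] must be the functor, of type (e→(t→e)).
[zib clud] must have type (e→(t→e)). The sister clud has type t; that is not a function onto (e→(t→e)), so zib must be the functor, of type (t→(e→(t→e))).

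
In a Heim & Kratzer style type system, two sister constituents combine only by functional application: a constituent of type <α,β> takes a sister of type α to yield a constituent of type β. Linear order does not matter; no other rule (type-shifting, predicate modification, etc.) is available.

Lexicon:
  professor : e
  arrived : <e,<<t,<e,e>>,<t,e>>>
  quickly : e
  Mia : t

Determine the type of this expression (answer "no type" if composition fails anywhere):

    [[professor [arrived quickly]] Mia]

[arrived quickly]: <e,<<t,<e,e>>,<t,e>>> applied to e yields <<t,<e,e>>,<t,e>>.
[professor [arrived quickly]]: e and <<t,<e,e>>,<t,e>> cannot combine by function application — type clash.

no type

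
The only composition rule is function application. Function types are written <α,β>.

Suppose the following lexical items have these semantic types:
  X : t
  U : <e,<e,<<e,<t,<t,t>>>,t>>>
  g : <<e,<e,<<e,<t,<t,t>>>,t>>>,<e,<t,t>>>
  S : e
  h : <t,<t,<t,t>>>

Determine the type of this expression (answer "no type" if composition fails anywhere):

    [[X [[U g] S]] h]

<t,<t,t>>

[U g]: g is <<e,<e,<<e,<t,<t,t>>>,t>>>,<e,<t,t>>>, U is <e,<e,<<e,<t,<t,t>>>,t>>>; result <e,<t,t>>.
[[U g] S]: [U g] is <e,<t,t>>, S is e; result <t,t>.
[X [[U g] S]]: [[U g] S] is <t,t>, X is t; result t.
[[X [[U g] S]] h]: h is <t,<t,<t,t>>>, [X [[U g] S]] is t; result <t,<t,t>>.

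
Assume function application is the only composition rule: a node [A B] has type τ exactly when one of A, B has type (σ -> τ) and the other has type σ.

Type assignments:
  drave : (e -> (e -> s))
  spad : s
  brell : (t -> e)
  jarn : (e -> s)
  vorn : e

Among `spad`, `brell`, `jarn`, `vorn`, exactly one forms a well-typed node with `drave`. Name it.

vorn

spad : s — neither side's domain matches the other.
brell : (t -> e) — neither side's domain matches the other.
jarn : (e -> s) — neither side's domain matches the other.
vorn — combines: drave : (e -> (e -> s)) takes vorn : e as argument, giving (e -> s).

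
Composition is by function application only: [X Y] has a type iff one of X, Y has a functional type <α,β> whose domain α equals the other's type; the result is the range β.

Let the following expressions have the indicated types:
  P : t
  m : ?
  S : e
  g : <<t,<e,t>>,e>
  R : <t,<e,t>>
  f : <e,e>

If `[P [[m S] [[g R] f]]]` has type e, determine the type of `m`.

[P [[m S] [[g R] f]]] must have type e. The sister P has type t; that is not a function onto e, so [[m S] [[g R] f]] must be the functor, of type <t,e>.
[[m S] [[g R] f]] must have type <t,e>. The sister [[g R] f] has type e; that is not a function onto <t,e>, so [m S] must be the functor, of type <e,<t,e>>.
[m S] must have type <e,<t,e>>. The sister S has type e; that is not a function onto <e,<t,e>>, so m must be the functor, of type <e,<e,<t,e>>>.

<e,<e,<t,e>>>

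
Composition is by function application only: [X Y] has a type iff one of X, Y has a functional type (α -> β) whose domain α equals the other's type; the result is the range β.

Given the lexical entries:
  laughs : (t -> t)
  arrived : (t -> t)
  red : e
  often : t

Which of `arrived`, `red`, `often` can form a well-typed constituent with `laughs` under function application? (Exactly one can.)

arrived : (t -> t) — no; laughs wants t, and arrived wants t.
red : e — no; laughs wants t, and red wants nothing (atomic).
often — combines: laughs : (t -> t) takes often : t as argument, giving t.

often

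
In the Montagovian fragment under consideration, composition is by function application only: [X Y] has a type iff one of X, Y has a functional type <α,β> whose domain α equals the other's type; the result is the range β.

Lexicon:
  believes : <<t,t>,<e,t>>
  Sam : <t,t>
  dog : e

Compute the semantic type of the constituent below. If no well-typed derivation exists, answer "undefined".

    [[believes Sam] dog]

[believes Sam]: believes is <<t,t>,<e,t>>, Sam is <t,t>; result <e,t>.
[[believes Sam] dog]: [believes Sam] is <e,t>, dog is e; result t.

t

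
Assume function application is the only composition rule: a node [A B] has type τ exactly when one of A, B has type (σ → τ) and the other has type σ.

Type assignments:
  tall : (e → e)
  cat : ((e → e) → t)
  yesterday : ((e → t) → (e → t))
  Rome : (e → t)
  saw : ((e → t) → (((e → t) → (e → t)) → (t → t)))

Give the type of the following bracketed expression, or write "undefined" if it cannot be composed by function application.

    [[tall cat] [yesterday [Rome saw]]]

t

At [tall cat], cat : ((e → e) → t) takes tall : (e → e), giving t.
At [Rome saw], saw : ((e → t) → (((e → t) → (e → t)) → (t → t))) takes Rome : (e → t), giving (((e → t) → (e → t)) → (t → t)).
At [yesterday [Rome saw]], [Rome saw] : (((e → t) → (e → t)) → (t → t)) takes yesterday : ((e → t) → (e → t)), giving (t → t).
At [[tall cat] [yesterday [Rome saw]]], [yesterday [Rome saw]] : (t → t) takes [tall cat] : t, giving t.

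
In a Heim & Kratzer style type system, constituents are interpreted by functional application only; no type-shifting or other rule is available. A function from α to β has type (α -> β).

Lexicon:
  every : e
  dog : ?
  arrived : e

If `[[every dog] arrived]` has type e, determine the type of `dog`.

[[every dog] arrived] must have type e. The sister arrived has type e; that is not a function onto e, so [every dog] must be the functor, of type (e -> e).
[every dog] must have type (e -> e). The sister every has type e; that is not a function onto (e -> e), so dog must be the functor, of type (e -> (e -> e)).

(e -> (e -> e))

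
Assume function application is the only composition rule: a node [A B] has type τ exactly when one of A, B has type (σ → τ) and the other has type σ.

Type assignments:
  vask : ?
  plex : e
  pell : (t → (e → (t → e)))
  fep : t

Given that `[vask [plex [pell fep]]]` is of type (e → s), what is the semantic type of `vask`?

At [vask [plex [pell fep]]] (required: (e → s)): [plex [pell fep]] is (t → e), which is not a function with range (e → s); hence vask is the functor — type ((t → e) → (e → s)).

((t → e) → (e → s))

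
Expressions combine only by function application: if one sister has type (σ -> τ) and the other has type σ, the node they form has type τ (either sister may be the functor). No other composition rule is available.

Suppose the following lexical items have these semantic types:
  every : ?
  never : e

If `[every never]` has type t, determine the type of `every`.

[every never] must have type t. The sister never has type e; that is not a function onto t, so every must be the functor, of type (e -> t).

(e -> t)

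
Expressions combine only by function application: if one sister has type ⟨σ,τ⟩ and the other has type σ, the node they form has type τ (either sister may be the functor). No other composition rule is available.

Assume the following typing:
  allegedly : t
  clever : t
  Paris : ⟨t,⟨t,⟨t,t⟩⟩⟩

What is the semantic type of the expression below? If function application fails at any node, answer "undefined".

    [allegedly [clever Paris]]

[clever Paris] — Paris of type ⟨t,⟨t,⟨t,t⟩⟩⟩ combines with clever of type t: type ⟨t,⟨t,t⟩⟩.
[allegedly [clever Paris]] — [clever Paris] of type ⟨t,⟨t,t⟩⟩ combines with allegedly of type t: type ⟨t,t⟩.

⟨t,t⟩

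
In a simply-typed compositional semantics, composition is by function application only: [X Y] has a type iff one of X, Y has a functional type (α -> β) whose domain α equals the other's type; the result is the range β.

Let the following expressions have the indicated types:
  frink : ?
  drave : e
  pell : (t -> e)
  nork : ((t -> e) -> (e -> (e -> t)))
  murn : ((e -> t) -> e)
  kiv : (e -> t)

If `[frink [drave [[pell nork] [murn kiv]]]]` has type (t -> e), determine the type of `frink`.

For [frink [drave [[pell nork] [murn kiv]]]] to have type (t -> e) with [drave [[pell nork] [murn kiv]]] of type t, frink must be the function: frink : (t -> (t -> e)).

(t -> (t -> e))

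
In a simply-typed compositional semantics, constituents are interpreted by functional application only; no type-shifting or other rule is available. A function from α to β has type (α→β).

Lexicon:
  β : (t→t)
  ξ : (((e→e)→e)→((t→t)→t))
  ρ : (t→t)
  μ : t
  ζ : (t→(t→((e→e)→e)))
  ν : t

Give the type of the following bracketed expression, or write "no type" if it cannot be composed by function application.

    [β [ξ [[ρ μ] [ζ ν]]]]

[ρ μ]: functor ρ : (t→t), argument μ : t; result t.
[ζ ν]: functor ζ : (t→(t→((e→e)→e))), argument ν : t; result (t→((e→e)→e)).
[[ρ μ] [ζ ν]]: functor [ζ ν] : (t→((e→e)→e)), argument [ρ μ] : t; result ((e→e)→e).
[ξ [[ρ μ] [ζ ν]]]: functor ξ : (((e→e)→e)→((t→t)→t)), argument [[ρ μ] [ζ ν]] : ((e→e)→e); result ((t→t)→t).
[β [ξ [[ρ μ] [ζ ν]]]]: functor [ξ [[ρ μ] [ζ ν]]] : ((t→t)→t), argument β : (t→t); result t.

t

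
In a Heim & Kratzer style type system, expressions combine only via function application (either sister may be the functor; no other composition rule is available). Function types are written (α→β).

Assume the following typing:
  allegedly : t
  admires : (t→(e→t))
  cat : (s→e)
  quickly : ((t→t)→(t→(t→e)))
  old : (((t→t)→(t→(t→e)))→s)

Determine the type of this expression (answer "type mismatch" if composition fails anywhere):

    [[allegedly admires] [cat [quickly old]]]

At [allegedly admires], admires : (t→(e→t)) takes allegedly : t, giving (e→t).
At [quickly old], old : (((t→t)→(t→(t→e)))→s) takes quickly : ((t→t)→(t→(t→e))), giving s.
At [cat [quickly old]], cat : (s→e) takes [quickly old] : s, giving e.
At [[allegedly admires] [cat [quickly old]]], [allegedly admires] : (e→t) takes [cat [quickly old]] : e, giving t.

t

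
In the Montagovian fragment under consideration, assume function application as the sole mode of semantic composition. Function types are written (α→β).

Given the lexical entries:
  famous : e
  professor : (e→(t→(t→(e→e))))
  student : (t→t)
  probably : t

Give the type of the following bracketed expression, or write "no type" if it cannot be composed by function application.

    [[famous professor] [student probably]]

[famous professor]: (e→(t→(t→(e→e)))) applied to e yields (t→(t→(e→e))).
[student probably]: (t→t) applied to t yields t.
[[famous professor] [student probably]]: (t→(t→(e→e))) applied to t yields (t→(e→e)).

(t→(e→e))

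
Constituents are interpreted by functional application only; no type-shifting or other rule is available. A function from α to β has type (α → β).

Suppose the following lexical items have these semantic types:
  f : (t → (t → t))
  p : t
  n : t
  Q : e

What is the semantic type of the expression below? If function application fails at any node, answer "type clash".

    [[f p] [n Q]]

[f p]: functor f : (t → (t → t)), argument p : t; result (t → t).
At [n Q]: neither t nor e can take the other as argument; the node is ill-typed.

type clash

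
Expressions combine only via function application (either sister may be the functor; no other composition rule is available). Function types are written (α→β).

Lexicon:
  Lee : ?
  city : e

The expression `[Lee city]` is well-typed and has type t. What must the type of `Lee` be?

(e→t)

At [Lee city] (required: t): city is e, which is not a function with range t; hence Lee is the functor — type (e→t).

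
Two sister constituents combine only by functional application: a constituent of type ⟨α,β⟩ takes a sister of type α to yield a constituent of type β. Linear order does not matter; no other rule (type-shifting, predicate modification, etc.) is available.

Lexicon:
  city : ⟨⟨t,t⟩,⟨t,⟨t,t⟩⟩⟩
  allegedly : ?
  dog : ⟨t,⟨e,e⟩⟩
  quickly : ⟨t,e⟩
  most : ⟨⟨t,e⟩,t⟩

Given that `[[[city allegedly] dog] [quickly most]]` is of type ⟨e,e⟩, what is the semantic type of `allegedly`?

⟨⟨⟨t,t⟩,⟨t,⟨t,t⟩⟩⟩,⟨⟨t,⟨e,e⟩⟩,⟨t,⟨e,e⟩⟩⟩⟩

For [[[city allegedly] dog] [quickly most]] to have type ⟨e,e⟩ with [quickly most] of type t, [[city allegedly] dog] must be the function: [[city allegedly] dog] : ⟨t,⟨e,e⟩⟩.
For [[city allegedly] dog] to have type ⟨t,⟨e,e⟩⟩ with dog of type ⟨t,⟨e,e⟩⟩, [city allegedly] must be the function: [city allegedly] : ⟨⟨t,⟨e,e⟩⟩,⟨t,⟨e,e⟩⟩⟩.
For [city allegedly] to have type ⟨⟨t,⟨e,e⟩⟩,⟨t,⟨e,e⟩⟩⟩ with city of type ⟨⟨t,t⟩,⟨t,⟨t,t⟩⟩⟩, allegedly must be the function: allegedly : ⟨⟨⟨t,t⟩,⟨t,⟨t,t⟩⟩⟩,⟨⟨t,⟨e,e⟩⟩,⟨t,⟨e,e⟩⟩⟩⟩.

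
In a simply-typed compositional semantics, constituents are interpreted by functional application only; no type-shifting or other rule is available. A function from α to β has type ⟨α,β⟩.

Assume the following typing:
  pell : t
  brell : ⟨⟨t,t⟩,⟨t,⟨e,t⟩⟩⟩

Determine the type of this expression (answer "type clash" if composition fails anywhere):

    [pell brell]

[pell brell]: t and ⟨⟨t,t⟩,⟨t,⟨e,t⟩⟩⟩ cannot combine by function application — type clash.

type clash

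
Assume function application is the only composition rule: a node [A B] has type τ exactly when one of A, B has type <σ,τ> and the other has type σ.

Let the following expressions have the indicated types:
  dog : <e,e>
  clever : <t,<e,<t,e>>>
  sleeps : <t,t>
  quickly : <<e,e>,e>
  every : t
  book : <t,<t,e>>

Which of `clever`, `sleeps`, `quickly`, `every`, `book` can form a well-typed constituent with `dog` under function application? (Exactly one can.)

clever : <t,<e,<t,e>>> — dog needs e; clever needs t; neither fits.
sleeps : <t,t> — dog needs e; sleeps needs t; neither fits.
quickly — combines: quickly : <<e,e>,e> takes dog : <e,e> as argument, giving e.
every : t — dog needs e; every needs nothing (atomic); neither fits.
book : <t,<t,e>> — dog needs e; book needs t; neither fits.

quickly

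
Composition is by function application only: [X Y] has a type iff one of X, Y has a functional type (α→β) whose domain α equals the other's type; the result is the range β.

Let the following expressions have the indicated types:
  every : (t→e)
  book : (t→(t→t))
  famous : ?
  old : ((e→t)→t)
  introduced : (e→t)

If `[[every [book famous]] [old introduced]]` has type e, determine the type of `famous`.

[[every [book famous]] [old introduced]] must have type e. The sister [old introduced] has type t; that is not a function onto e, so [every [book famous]] must be the functor, of type (t→e).
[every [book famous]] must have type (t→e). The sister every has type (t→e); that is not a function onto (t→e), so [book famous] must be the functor, of type ((t→e)→(t→e)).
[book famous] must have type ((t→e)→(t→e)). The sister book has type (t→(t→t)); that is not a function onto ((t→e)→(t→e)), so famous must be the functor, of type ((t→(t→t))→((t→e)→(t→e))).

((t→(t→t))→((t→e)→(t→e)))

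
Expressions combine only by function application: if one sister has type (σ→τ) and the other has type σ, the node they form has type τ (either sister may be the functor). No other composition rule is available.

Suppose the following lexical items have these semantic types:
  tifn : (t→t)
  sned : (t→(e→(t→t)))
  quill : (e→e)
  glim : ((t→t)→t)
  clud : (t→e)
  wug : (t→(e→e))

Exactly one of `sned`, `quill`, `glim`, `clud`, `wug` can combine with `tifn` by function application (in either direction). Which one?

sned : (t→(e→(t→t))) — neither side's domain matches the other.
quill : (e→e) — neither side's domain matches the other.
glim — combines: glim : ((t→t)→t) takes tifn : (t→t) as argument, giving t.
clud : (t→e) — neither side's domain matches the other.
wug : (t→(e→e)) — neither side's domain matches the other.

glim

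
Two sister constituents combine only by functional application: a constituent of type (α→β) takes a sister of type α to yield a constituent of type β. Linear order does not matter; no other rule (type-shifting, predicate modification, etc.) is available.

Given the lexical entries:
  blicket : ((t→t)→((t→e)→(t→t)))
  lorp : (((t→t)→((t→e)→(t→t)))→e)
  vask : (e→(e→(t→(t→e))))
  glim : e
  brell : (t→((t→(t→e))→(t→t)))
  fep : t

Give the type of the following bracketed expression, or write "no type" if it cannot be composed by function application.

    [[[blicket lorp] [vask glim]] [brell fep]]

[blicket lorp]: (((t→t)→((t→e)→(t→t)))→e) applied to ((t→t)→((t→e)→(t→t))) yields e.
[vask glim]: (e→(e→(t→(t→e)))) applied to e yields (e→(t→(t→e))).
[[blicket lorp] [vask glim]]: (e→(t→(t→e))) applied to e yields (t→(t→e)).
[brell fep]: (t→((t→(t→e))→(t→t))) applied to t yields ((t→(t→e))→(t→t)).
[[[blicket lorp] [vask glim]] [brell fep]]: ((t→(t→e))→(t→t)) applied to (t→(t→e)) yields (t→t).

(t→t)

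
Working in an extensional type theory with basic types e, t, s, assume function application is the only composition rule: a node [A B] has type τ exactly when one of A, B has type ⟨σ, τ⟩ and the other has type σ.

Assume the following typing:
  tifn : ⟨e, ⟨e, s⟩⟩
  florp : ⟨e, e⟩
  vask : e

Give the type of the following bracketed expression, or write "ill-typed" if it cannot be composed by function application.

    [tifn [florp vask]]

At [florp vask], florp : ⟨e, e⟩ takes vask : e, giving e.
At [tifn [florp vask]], tifn : ⟨e, ⟨e, s⟩⟩ takes [florp vask] : e, giving ⟨e, s⟩.

⟨e, s⟩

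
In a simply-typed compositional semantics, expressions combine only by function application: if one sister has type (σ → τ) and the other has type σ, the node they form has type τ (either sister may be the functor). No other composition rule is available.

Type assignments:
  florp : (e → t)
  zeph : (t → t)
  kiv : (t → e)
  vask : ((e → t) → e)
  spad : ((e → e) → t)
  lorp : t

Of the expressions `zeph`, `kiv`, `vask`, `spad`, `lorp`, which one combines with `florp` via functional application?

vask

zeph : (t → t) — florp needs e; zeph needs t; neither fits.
kiv : (t → e) — florp needs e; kiv needs t; neither fits.
vask — combines: vask : ((e → t) → e) takes florp : (e → t) as argument, giving e.
spad : ((e → e) → t) — florp needs e; spad needs (e → e); neither fits.
lorp : t — florp needs e; lorp needs nothing (atomic); neither fits.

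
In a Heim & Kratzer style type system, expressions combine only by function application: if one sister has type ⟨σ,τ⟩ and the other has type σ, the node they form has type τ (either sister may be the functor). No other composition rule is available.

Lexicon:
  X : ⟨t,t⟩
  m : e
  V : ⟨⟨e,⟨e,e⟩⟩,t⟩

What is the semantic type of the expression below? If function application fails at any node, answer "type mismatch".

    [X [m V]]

type mismatch

[m V]: e and ⟨⟨e,⟨e,e⟩⟩,t⟩ cannot combine by function application — type clash.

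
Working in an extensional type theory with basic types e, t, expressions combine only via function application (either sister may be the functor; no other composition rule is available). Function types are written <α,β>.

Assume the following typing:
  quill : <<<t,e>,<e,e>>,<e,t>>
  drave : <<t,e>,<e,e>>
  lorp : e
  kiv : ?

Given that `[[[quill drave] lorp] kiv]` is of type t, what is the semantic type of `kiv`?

<t,t>

For [[[quill drave] lorp] kiv] to have type t with [[quill drave] lorp] of type t, kiv must be the function: kiv : <t,t>.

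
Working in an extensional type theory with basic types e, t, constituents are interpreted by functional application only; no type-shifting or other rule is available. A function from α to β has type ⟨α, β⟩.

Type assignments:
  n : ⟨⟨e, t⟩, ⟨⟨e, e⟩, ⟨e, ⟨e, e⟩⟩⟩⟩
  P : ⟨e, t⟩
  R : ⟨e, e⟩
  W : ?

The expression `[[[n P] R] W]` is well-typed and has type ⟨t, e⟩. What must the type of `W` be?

At [[[n P] R] W] (required: ⟨t, e⟩): [[n P] R] is ⟨e, ⟨e, e⟩⟩, which is not a function with range ⟨t, e⟩; hence W is the functor — type ⟨⟨e, ⟨e, e⟩⟩, ⟨t, e⟩⟩.

⟨⟨e, ⟨e, e⟩⟩, ⟨t, e⟩⟩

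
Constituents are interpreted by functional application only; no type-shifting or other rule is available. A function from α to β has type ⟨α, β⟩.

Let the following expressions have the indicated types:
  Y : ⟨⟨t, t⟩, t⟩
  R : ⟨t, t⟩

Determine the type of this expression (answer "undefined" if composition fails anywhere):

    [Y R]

t

[Y R]: functor Y : ⟨⟨t, t⟩, t⟩, argument R : ⟨t, t⟩; result t.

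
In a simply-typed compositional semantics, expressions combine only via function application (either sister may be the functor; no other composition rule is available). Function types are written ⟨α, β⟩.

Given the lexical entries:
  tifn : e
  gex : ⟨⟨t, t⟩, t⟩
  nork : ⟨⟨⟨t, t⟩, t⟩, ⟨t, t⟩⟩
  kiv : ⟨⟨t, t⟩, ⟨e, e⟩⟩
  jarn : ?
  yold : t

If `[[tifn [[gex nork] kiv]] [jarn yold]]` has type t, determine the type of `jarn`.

[[tifn [[gex nork] kiv]] [jarn yold]] is required to be t. [tifn [[gex nork] kiv]] : e cannot yield t as functor, so [jarn yold] : ⟨e, t⟩.
[jarn yold] is required to be ⟨e, t⟩. yold : t cannot yield ⟨e, t⟩ as functor, so jarn : ⟨t, ⟨e, t⟩⟩.

⟨t, ⟨e, t⟩⟩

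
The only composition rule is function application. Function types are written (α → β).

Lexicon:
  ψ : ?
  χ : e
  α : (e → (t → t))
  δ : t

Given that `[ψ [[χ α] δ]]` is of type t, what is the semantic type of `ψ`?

(t → t)

At [ψ [[χ α] δ]] (required: t): [[χ α] δ] is t, which is not a function with range t; hence ψ is the functor — type (t → t).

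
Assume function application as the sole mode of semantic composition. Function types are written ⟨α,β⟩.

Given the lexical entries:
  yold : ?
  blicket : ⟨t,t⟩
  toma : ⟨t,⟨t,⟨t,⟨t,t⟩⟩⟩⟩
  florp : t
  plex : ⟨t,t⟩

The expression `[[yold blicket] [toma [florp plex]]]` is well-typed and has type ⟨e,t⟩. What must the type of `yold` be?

⟨⟨t,t⟩,⟨⟨t,⟨t,⟨t,t⟩⟩⟩,⟨e,t⟩⟩⟩

For [[yold blicket] [toma [florp plex]]] to have type ⟨e,t⟩ with [toma [florp plex]] of type ⟨t,⟨t,⟨t,t⟩⟩⟩, [yold blicket] must be the function: [yold blicket] : ⟨⟨t,⟨t,⟨t,t⟩⟩⟩,⟨e,t⟩⟩.
For [yold blicket] to have type ⟨⟨t,⟨t,⟨t,t⟩⟩⟩,⟨e,t⟩⟩ with blicket of type ⟨t,t⟩, yold must be the function: yold : ⟨⟨t,t⟩,⟨⟨t,⟨t,⟨t,t⟩⟩⟩,⟨e,t⟩⟩⟩.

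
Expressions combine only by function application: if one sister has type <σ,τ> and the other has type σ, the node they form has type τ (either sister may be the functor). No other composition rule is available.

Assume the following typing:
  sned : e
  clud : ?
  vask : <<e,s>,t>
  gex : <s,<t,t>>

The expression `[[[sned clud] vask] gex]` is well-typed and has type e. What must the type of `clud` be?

<e,<<<e,s>,t>,<<s,<t,t>>,e>>>

[[[sned clud] vask] gex] is required to be e. gex : <s,<t,t>> cannot yield e as functor, so [[sned clud] vask] : <<s,<t,t>>,e>.
[[sned clud] vask] is required to be <<s,<t,t>>,e>. vask : <<e,s>,t> cannot yield <<s,<t,t>>,e> as functor, so [sned clud] : <<<e,s>,t>,<<s,<t,t>>,e>>.
[sned clud] is required to be <<<e,s>,t>,<<s,<t,t>>,e>>. sned : e cannot yield <<<e,s>,t>,<<s,<t,t>>,e>> as functor, so clud : <e,<<<e,s>,t>,<<s,<t,t>>,e>>>.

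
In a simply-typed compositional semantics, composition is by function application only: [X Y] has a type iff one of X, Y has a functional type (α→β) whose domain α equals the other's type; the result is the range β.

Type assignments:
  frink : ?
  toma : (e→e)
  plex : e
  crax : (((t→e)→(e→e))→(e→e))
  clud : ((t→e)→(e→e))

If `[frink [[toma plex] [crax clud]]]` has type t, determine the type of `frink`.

(e→t)

At [frink [[toma plex] [crax clud]]] (required: t): [[toma plex] [crax clud]] is e, which is not a function with range t; hence frink is the functor — type (e→t).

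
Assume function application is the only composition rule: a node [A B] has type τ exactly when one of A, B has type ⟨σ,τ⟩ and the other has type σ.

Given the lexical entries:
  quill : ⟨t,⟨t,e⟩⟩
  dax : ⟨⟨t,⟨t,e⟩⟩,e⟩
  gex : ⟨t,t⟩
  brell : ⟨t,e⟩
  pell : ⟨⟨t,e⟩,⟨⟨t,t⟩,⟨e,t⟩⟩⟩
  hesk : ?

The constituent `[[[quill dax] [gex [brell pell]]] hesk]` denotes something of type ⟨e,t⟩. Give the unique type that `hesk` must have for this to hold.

⟨t,⟨e,t⟩⟩

For [[[quill dax] [gex [brell pell]]] hesk] to have type ⟨e,t⟩ with [[quill dax] [gex [brell pell]]] of type t, hesk must be the function: hesk : ⟨t,⟨e,t⟩⟩.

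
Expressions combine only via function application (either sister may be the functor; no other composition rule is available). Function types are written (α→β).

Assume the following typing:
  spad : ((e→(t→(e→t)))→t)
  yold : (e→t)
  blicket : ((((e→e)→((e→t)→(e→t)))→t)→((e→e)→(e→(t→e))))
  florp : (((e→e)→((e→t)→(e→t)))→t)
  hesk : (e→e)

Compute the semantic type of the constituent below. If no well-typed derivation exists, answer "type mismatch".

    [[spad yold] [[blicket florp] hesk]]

[spad yold]: ((e→(t→(e→t)))→t) and (e→t) cannot combine by function application — type clash.

type mismatch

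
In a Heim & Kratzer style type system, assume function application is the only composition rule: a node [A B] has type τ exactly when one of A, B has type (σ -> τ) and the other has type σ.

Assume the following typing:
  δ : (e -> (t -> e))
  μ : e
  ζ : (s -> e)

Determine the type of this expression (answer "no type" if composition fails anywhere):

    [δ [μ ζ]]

no type

At [μ ζ]: neither e nor (s -> e) can take the other as argument; the node is ill-typed.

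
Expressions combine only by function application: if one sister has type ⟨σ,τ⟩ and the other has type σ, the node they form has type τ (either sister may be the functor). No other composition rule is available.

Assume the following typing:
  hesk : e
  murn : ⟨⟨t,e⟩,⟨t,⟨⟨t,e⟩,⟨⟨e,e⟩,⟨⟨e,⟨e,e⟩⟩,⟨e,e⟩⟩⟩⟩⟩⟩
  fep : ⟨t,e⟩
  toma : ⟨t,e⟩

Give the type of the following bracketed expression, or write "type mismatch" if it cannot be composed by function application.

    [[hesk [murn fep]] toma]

At [murn fep], murn : ⟨⟨t,e⟩,⟨t,⟨⟨t,e⟩,⟨⟨e,e⟩,⟨⟨e,⟨e,e⟩⟩,⟨e,e⟩⟩⟩⟩⟩⟩ takes fep : ⟨t,e⟩, giving ⟨t,⟨⟨t,e⟩,⟨⟨e,e⟩,⟨⟨e,⟨e,e⟩⟩,⟨e,e⟩⟩⟩⟩⟩.
At [hesk [murn fep]]: neither e nor ⟨t,⟨⟨t,e⟩,⟨⟨e,e⟩,⟨⟨e,⟨e,e⟩⟩,⟨e,e⟩⟩⟩⟩⟩ can take the other as argument; the node is ill-typed.

type mismatch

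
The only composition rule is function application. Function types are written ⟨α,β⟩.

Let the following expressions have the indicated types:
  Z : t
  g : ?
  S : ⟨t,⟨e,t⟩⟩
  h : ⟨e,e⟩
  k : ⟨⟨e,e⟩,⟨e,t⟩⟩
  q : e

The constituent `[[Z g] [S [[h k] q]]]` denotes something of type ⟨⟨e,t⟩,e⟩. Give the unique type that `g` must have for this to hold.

⟨t,⟨⟨e,t⟩,⟨⟨e,t⟩,e⟩⟩⟩

For [[Z g] [S [[h k] q]]] to have type ⟨⟨e,t⟩,e⟩ with [S [[h k] q]] of type ⟨e,t⟩, [Z g] must be the function: [Z g] : ⟨⟨e,t⟩,⟨⟨e,t⟩,e⟩⟩.
For [Z g] to have type ⟨⟨e,t⟩,⟨⟨e,t⟩,e⟩⟩ with Z of type t, g must be the function: g : ⟨t,⟨⟨e,t⟩,⟨⟨e,t⟩,e⟩⟩⟩.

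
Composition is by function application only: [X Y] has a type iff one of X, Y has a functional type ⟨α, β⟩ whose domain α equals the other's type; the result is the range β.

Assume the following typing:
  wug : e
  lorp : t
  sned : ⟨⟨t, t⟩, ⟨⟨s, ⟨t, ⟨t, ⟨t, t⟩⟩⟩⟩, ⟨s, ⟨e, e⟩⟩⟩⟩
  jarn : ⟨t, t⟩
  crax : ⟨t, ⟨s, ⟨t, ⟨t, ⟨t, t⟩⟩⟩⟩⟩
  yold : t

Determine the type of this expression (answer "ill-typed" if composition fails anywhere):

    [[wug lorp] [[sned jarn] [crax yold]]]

ill-typed

At [wug lorp]: neither e nor t can take the other as argument; the node is ill-typed.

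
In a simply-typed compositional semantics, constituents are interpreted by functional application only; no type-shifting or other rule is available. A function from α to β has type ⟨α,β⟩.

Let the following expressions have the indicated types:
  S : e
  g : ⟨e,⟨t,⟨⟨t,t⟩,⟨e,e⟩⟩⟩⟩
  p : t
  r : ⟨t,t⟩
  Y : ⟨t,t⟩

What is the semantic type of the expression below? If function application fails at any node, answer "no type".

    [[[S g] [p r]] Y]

⟨e,e⟩

[S g]: ⟨e,⟨t,⟨⟨t,t⟩,⟨e,e⟩⟩⟩⟩ applied to e yields ⟨t,⟨⟨t,t⟩,⟨e,e⟩⟩⟩.
[p r]: ⟨t,t⟩ applied to t yields t.
[[S g] [p r]]: ⟨t,⟨⟨t,t⟩,⟨e,e⟩⟩⟩ applied to t yields ⟨⟨t,t⟩,⟨e,e⟩⟩.
[[[S g] [p r]] Y]: ⟨⟨t,t⟩,⟨e,e⟩⟩ applied to ⟨t,t⟩ yields ⟨e,e⟩.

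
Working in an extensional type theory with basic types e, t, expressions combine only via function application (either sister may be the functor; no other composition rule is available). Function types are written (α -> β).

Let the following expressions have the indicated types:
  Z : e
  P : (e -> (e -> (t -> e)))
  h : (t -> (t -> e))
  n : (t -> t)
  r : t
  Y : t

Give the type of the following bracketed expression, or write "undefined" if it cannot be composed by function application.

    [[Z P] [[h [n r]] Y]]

[Z P]: functor P : (e -> (e -> (t -> e))), argument Z : e; result (e -> (t -> e)).
[n r]: functor n : (t -> t), argument r : t; result t.
[h [n r]]: functor h : (t -> (t -> e)), argument [n r] : t; result (t -> e).
[[h [n r]] Y]: functor [h [n r]] : (t -> e), argument Y : t; result e.
[[Z P] [[h [n r]] Y]]: functor [Z P] : (e -> (t -> e)), argument [[h [n r]] Y] : e; result (t -> e).

(t -> e)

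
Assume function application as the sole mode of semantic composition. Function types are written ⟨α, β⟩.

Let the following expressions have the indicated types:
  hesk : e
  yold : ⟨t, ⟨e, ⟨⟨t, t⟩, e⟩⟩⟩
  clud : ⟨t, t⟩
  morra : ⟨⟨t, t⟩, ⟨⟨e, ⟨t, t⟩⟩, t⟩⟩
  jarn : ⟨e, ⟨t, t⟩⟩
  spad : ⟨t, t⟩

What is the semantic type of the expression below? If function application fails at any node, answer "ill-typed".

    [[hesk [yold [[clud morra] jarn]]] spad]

e

[clud morra]: ⟨⟨t, t⟩, ⟨⟨e, ⟨t, t⟩⟩, t⟩⟩ applied to ⟨t, t⟩ yields ⟨⟨e, ⟨t, t⟩⟩, t⟩.
[[clud morra] jarn]: ⟨⟨e, ⟨t, t⟩⟩, t⟩ applied to ⟨e, ⟨t, t⟩⟩ yields t.
[yold [[clud morra] jarn]]: ⟨t, ⟨e, ⟨⟨t, t⟩, e⟩⟩⟩ applied to t yields ⟨e, ⟨⟨t, t⟩, e⟩⟩.
[hesk [yold [[clud morra] jarn]]]: ⟨e, ⟨⟨t, t⟩, e⟩⟩ applied to e yields ⟨⟨t, t⟩, e⟩.
[[hesk [yold [[clud morra] jarn]]] spad]: ⟨⟨t, t⟩, e⟩ applied to ⟨t, t⟩ yields e.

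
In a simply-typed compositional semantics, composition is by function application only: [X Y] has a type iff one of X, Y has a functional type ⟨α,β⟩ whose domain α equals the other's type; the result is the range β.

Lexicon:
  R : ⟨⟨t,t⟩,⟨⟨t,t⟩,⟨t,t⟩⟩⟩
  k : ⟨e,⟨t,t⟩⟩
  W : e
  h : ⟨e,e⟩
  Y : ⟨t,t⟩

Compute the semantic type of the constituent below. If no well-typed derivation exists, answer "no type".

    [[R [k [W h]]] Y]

[W h]: ⟨e,e⟩ applied to e yields e.
[k [W h]]: ⟨e,⟨t,t⟩⟩ applied to e yields ⟨t,t⟩.
[R [k [W h]]]: ⟨⟨t,t⟩,⟨⟨t,t⟩,⟨t,t⟩⟩⟩ applied to ⟨t,t⟩ yields ⟨⟨t,t⟩,⟨t,t⟩⟩.
[[R [k [W h]]] Y]: ⟨⟨t,t⟩,⟨t,t⟩⟩ applied to ⟨t,t⟩ yields ⟨t,t⟩.

⟨t,t⟩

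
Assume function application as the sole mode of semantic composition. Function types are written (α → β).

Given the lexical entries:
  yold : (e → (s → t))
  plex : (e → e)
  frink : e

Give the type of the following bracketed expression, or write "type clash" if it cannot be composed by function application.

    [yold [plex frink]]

(s → t)

[plex frink]: functor plex : (e → e), argument frink : e; result e.
[yold [plex frink]]: functor yold : (e → (s → t)), argument [plex frink] : e; result (s → t).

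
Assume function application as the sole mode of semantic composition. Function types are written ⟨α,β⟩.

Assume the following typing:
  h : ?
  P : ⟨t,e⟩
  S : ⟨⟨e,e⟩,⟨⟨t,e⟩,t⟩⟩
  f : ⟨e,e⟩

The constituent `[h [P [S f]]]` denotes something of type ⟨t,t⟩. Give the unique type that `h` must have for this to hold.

[h [P [S f]]] is required to be ⟨t,t⟩. [P [S f]] : t cannot yield ⟨t,t⟩ as functor, so h : ⟨t,⟨t,t⟩⟩.

⟨t,⟨t,t⟩⟩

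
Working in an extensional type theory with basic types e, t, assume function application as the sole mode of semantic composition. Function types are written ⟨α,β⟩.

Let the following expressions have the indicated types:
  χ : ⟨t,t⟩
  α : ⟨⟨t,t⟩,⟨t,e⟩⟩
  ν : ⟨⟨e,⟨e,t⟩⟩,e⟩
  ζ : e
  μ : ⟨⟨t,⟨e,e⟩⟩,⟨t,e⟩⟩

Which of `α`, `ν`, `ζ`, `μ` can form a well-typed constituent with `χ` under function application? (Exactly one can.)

α

α — combines: α : ⟨⟨t,t⟩,⟨t,e⟩⟩ takes χ : ⟨t,t⟩ as argument, giving ⟨t,e⟩.
ν : ⟨⟨e,⟨e,t⟩⟩,e⟩ — no; χ wants t, and ν wants ⟨e,⟨e,t⟩⟩.
ζ : e — no; χ wants t, and ζ wants nothing (atomic).
μ : ⟨⟨t,⟨e,e⟩⟩,⟨t,e⟩⟩ — no; χ wants t, and μ wants ⟨t,⟨e,e⟩⟩.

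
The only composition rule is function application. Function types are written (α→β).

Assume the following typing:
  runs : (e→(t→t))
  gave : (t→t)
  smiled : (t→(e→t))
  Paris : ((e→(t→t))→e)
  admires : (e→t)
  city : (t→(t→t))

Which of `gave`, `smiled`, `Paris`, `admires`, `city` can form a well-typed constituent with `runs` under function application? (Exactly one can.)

Paris

gave : (t→t) — runs needs e; gave needs t; neither fits.
smiled : (t→(e→t)) — runs needs e; smiled needs t; neither fits.
Paris — combines: Paris : ((e→(t→t))→e) takes runs : (e→(t→t)) as argument, giving e.
admires : (e→t) — runs needs e; admires needs e; neither fits.
city : (t→(t→t)) — runs needs e; city needs t; neither fits.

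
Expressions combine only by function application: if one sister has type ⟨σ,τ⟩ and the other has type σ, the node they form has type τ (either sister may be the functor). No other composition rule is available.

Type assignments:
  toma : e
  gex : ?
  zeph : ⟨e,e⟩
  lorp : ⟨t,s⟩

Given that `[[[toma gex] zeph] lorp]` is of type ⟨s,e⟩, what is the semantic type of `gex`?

[[[toma gex] zeph] lorp] must have type ⟨s,e⟩. The sister lorp has type ⟨t,s⟩; that is not a function onto ⟨s,e⟩, so [[toma gex] zeph] must be the functor, of type ⟨⟨t,s⟩,⟨s,e⟩⟩.
[[toma gex] zeph] must have type ⟨⟨t,s⟩,⟨s,e⟩⟩. The sister zeph has type ⟨e,e⟩; that is not a function onto ⟨⟨t,s⟩,⟨s,e⟩⟩, so [toma gex] must be the functor, of type ⟨⟨e,e⟩,⟨⟨t,s⟩,⟨s,e⟩⟩⟩.
[toma gex] must have type ⟨⟨e,e⟩,⟨⟨t,s⟩,⟨s,e⟩⟩⟩. The sister toma has type e; that is not a function onto ⟨⟨e,e⟩,⟨⟨t,s⟩,⟨s,e⟩⟩⟩, so gex must be the functor, of type ⟨e,⟨⟨e,e⟩,⟨⟨t,s⟩,⟨s,e⟩⟩⟩⟩.

⟨e,⟨⟨e,e⟩,⟨⟨t,s⟩,⟨s,e⟩⟩⟩⟩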